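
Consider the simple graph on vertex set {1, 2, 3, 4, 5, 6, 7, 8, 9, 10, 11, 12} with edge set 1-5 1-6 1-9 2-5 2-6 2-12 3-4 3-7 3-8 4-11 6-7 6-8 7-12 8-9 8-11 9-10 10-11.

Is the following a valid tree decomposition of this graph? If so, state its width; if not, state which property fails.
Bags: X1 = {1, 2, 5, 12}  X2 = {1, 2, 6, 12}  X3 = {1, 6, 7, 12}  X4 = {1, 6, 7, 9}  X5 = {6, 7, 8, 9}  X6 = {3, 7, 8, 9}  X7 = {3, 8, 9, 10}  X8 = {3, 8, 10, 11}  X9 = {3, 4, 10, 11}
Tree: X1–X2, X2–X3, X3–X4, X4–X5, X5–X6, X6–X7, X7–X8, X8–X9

Checking the three conditions: (i) the bags cover all of {1, 2, 3, 4, 5, 6, 7, 8, 9, 10, 11, 12}; (ii) for each edge, some bag contains both endpoints; (iii) the bags containing any fixed vertex form a subtree. All hold, so the decomposition is valid with width 4 − 1 = 3.

Yes; width 3.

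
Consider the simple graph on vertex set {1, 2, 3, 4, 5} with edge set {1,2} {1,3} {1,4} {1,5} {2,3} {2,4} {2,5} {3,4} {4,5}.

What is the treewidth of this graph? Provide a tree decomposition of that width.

Every bag has size at most 4, so the width is 4 − 1 = 3 and tw(G) ≤ 3. On the other hand G contains the 4-clique {1, 2, 3, 4}. A clique must lie in a single bag of any decomposition, so no decomposition can have width below 3. Hence tw(G) = 3 exactly.

Treewidth 3.
One such decomposition:
Bags: B1 = {1, 2, 3, 4}  B2 = {1, 2, 4, 5}
Tree: B1–B2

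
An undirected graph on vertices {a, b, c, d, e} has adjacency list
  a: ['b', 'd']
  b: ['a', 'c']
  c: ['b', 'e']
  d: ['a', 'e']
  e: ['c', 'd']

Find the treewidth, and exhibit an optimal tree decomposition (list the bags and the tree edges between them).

Treewidth 2.
Bags: B1 = {a, b, c}  B2 = {a, c, e}  B3 = {a, d, e}
Tree: B1–B2, B2–B3

Each bag holds 3 vertices, so the decomposition has width 2, which upper-bounds the treewidth. For the lower bound, G contains the cycle a–b–c–e–d–a, so G is not a forest; only forests have treewidth ≤ 1, hence tw(G) ≥ 2. Therefore the treewidth is 2.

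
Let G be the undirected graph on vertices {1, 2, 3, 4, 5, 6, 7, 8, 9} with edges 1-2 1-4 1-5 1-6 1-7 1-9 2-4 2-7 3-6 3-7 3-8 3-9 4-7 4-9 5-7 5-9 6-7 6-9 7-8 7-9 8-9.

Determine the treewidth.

A width-3 tree decomposition is:
Bags: B1 = {1, 6, 7, 9}  B2 = {3, 6, 7, 9}  B3 = {1, 5, 7, 9}  B4 = {3, 7, 8, 9}  B5 = {1, 4, 7, 9}  B6 = {1, 2, 4, 7}
Tree: B1–B2, B1–B3, B2–B4, B3–B5, B5–B6
Each bag holds 4 vertices, so the decomposition has width 3, which upper-bounds the treewidth. On the other hand G contains the 4-clique {3, 7, 8, 9}. A clique must lie in a single bag of any decomposition, so no decomposition can have width below 3. Therefore the treewidth is 3.

3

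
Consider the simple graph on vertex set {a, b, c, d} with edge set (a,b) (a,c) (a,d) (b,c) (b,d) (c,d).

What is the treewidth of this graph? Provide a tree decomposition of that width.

With just one bag of size 4, the width is 4 − 1 = 3, so tw(G) ≤ 3. For the lower bound, the 4 vertices {a, b, c, d} are pairwise adjacent, and any tree decomposition puts a clique entirely inside one bag — forcing width ≥ 3. Combining the bounds, tw(G) = 3.

Treewidth 3.
One such decomposition:
Bags: B1 = {a, b, c, d}
Tree: (single bag)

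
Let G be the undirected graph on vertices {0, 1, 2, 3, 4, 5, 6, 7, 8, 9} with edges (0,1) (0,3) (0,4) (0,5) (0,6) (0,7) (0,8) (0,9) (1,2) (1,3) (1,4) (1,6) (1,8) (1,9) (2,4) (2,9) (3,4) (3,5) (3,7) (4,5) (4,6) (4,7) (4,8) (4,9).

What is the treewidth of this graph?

3

A width-3 tree decomposition is:
Bags: B1 = {0, 1, 4, 6}  B2 = {0, 1, 3, 4}  B3 = {0, 3, 4, 7}  B4 = {0, 1, 4, 9}  B5 = {1, 2, 4, 9}  B6 = {0, 3, 4, 5}  B7 = {0, 1, 4, 8}
Tree: B1–B2, B2–B3, B1–B4, B4–B5, B2–B6, B4–B7
Each bag holds 4 vertices, so the decomposition has width 3, which upper-bounds the treewidth. For the lower bound, the 4 vertices {0, 1, 4, 8} are pairwise adjacent, and any tree decomposition puts a clique entirely inside one bag — forcing width ≥ 3. Therefore the treewidth is 3.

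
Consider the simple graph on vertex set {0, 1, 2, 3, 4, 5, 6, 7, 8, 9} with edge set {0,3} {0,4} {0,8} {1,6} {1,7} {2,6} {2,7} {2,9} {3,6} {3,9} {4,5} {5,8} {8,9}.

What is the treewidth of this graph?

2

A width-2 tree decomposition is:
Bags: B1 = {4, 5, 8}  B2 = {0, 4, 8}  B3 = {0, 8, 9}  B4 = {0, 3, 9}  B5 = {2, 3, 9}  B6 = {2, 3, 6}  B7 = {2, 6, 7}  B8 = {1, 6, 7}
Tree: B1–B2, B2–B3, B3–B4, B4–B5, B5–B6, B6–B7, B7–B8
The largest bag has 3 vertices, giving width 2; this decomposition certifies tw(G) ≤ 2. The edges 5–4–0–8–5 form a cycle, so G is not a tree and its treewidth is at least 2. The upper and lower bounds meet at 2, so that is the treewidth.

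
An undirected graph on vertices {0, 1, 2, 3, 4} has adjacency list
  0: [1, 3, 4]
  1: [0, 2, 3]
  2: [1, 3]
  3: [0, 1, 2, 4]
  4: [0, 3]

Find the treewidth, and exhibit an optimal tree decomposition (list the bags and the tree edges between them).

Treewidth 2.
One such decomposition:
Bags: B1 = {0, 3, 4}  B2 = {0, 1, 3}  B3 = {1, 2, 3}
Tree: B1–B2, B2–B3

Every bag has size at most 3, so the width is 3 − 1 = 2 and tw(G) ≤ 2. For the lower bound, the 3 vertices {0, 1, 3} are pairwise adjacent, and any tree decomposition puts a clique entirely inside one bag — forcing width ≥ 2. Combining the bounds, tw(G) = 2.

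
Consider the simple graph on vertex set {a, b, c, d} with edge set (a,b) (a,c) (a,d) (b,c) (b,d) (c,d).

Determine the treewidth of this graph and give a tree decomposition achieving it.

Treewidth 3.
One optimal decomposition is:
Bags: B1 = {a, b, c, d}
Tree: (single bag)

With just one bag of size 4, the width is 4 − 1 = 3, so tw(G) ≤ 3. Conversely, {a, b, c, d} is a clique of size 4, and the vertices of any clique must share a bag in every tree decomposition; so some bag has ≥ 4 vertices and tw(G) ≥ 3. Combining the bounds, tw(G) = 3.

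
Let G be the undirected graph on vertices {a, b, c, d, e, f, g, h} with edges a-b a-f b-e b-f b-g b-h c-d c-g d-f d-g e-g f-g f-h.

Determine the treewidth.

2

A width-2 tree decomposition is:
Bags: B1 = {d, f, g}  B2 = {b, f, g}  B3 = {b, e, g}  B4 = {a, b, f}  B5 = {b, f, h}  B6 = {c, d, g}
Tree: B1–B2, B2–B3, B2–B4, B2–B5, B1–B6
Every bag has size at most 3, so the width is 3 − 1 = 2 and tw(G) ≤ 2. For the lower bound, the 3 vertices {b, e, g} are pairwise adjacent, and any tree decomposition puts a clique entirely inside one bag — forcing width ≥ 2. Therefore the treewidth is 2.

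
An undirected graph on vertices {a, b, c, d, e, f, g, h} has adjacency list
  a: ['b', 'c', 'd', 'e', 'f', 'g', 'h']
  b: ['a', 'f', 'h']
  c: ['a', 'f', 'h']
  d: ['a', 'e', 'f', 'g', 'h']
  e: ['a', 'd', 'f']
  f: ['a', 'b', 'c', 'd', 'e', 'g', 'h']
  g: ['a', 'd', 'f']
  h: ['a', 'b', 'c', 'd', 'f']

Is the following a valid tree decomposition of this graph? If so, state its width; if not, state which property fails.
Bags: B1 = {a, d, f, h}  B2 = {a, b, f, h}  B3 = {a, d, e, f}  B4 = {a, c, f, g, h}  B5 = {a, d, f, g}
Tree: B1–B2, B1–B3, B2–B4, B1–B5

No — bags containing vertex g are not connected in the tree.

A tree decomposition must satisfy three properties: every vertex lies in some bag; for every edge, both endpoints lie together in some bag; and for every vertex, the bags containing it form a connected subtree. Here bags containing vertex g are not connected in the tree, so the decomposition is invalid.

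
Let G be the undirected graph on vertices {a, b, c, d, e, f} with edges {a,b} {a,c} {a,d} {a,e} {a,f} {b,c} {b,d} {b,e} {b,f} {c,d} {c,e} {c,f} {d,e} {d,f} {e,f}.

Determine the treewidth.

5

A width-5 tree decomposition is:
Bags: B1 = {a, b, c, d, e, f}
Tree: (single bag)
A single bag containing all 6 vertices is trivially a valid decomposition of width 5. For the lower bound, the 6 vertices {a, b, c, d, e, f} are pairwise adjacent, and any tree decomposition puts a clique entirely inside one bag — forcing width ≥ 5. Combining the bounds, tw(G) = 5.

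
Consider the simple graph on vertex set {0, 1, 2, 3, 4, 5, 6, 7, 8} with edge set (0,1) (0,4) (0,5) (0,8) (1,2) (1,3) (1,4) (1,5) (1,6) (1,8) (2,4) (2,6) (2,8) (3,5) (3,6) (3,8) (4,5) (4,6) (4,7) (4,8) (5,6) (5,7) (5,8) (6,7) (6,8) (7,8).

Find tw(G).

4

A width-4 tree decomposition is:
Bags: B1 = {4, 5, 6, 7, 8}  B2 = {1, 4, 5, 6, 8}  B3 = {1, 3, 5, 6, 8}  B4 = {1, 2, 4, 6, 8}  B5 = {0, 1, 4, 5, 8}
Tree: B1–B2, B2–B3, B2–B4, B2–B5
Every bag has size at most 5, so the width is 5 − 1 = 4 and tw(G) ≤ 4. Conversely, {1, 3, 5, 6, 8} is a clique of size 5, and the vertices of any clique must share a bag in every tree decomposition; so some bag has ≥ 5 vertices and tw(G) ≥ 4. Combining the bounds, tw(G) = 4.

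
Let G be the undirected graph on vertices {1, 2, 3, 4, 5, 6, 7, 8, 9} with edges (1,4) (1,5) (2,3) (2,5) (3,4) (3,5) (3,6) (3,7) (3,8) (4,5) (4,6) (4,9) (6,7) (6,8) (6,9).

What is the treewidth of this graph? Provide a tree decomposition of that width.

Treewidth 2.
Bags: B1 = {3, 6, 7}  B2 = {3, 4, 6}  B3 = {3, 4, 5}  B4 = {1, 4, 5}  B5 = {2, 3, 5}  B6 = {4, 6, 9}  B7 = {3, 6, 8}
Tree: B1–B2, B2–B3, B3–B4, B3–B5, B2–B6, B1–B7

Every bag has size at most 3, so the width is 3 − 1 = 2 and tw(G) ≤ 2. Conversely, {1, 4, 5} is a clique of size 3, and the vertices of any clique must share a bag in every tree decomposition; so some bag has ≥ 3 vertices and tw(G) ≥ 2. Hence tw(G) = 2 exactly.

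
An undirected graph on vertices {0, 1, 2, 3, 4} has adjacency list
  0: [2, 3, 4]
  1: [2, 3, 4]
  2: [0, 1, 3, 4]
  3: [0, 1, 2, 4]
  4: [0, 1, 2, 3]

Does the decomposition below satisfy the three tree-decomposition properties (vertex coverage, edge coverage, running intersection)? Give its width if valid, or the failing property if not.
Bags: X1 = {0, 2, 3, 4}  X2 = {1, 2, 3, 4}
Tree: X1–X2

Yes; width 3.

Checking the three conditions: (i) the bags cover all of {0, 1, 2, 3, 4}; (ii) for each edge, some bag contains both endpoints; (iii) the bags containing any fixed vertex form a subtree. All hold, so the decomposition is valid with width 4 − 1 = 3.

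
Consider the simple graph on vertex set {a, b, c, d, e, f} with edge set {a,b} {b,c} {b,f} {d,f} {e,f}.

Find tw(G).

A width-1 tree decomposition is:
Bags: B1 = {b, f}  B2 = {a, b}  B3 = {e, f}  B4 = {d, f}  B5 = {b, c}
Tree: B1–B2, B1–B3, B1–B4, B1–B5
Every bag has size at most 2, so the width is 2 − 1 = 1 and tw(G) ≤ 1. Since G has at least one edge (e.g. f–b), it is not an edgeless graph, so tw(G) ≥ 1. Therefore the treewidth is 1.

1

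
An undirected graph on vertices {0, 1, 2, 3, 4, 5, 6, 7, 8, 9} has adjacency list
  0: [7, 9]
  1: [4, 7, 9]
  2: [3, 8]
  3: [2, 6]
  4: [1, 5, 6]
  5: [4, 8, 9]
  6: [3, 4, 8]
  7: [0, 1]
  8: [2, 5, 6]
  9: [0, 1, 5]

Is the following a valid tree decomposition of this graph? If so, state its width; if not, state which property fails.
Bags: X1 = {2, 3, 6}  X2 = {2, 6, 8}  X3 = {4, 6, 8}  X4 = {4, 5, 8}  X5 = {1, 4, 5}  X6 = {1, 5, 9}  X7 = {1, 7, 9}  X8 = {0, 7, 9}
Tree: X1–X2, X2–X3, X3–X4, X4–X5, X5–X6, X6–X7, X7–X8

Yes; width 2.

Every vertex of G appears in some bag (union = {0, 1, 2, 3, 4, 5, 6, 7, 8, 9}); every edge is covered by a bag; and for each vertex v the set of bags containing v is connected in the bag tree. The decomposition is therefore valid. The largest bag has 3 vertices, so the width is 2.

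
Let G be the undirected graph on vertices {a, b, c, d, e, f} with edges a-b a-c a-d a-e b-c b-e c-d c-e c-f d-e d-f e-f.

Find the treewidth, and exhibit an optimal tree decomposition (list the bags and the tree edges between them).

Treewidth 3.
Bags: B1 = {a, b, c, e}  B2 = {a, c, d, e}  B3 = {c, d, e, f}
Tree: B1–B2, B2–B3

The largest bag has 4 vertices, giving width 3; this decomposition certifies tw(G) ≤ 3. Conversely, {c, d, e, f} is a clique of size 4, and the vertices of any clique must share a bag in every tree decomposition; so some bag has ≥ 4 vertices and tw(G) ≥ 3. The upper and lower bounds meet at 3, so that is the treewidth.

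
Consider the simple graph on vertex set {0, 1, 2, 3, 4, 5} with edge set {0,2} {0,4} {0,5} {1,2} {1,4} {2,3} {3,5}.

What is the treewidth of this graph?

A width-2 tree decomposition is:
Bags: B1 = {0, 3, 5}  B2 = {0, 2, 3}  B3 = {0, 2, 4}  B4 = {1, 2, 4}
Tree: B1–B2, B2–B3, B3–B4
Every bag has size at most 3, so the width is 3 − 1 = 2 and tw(G) ≤ 2. For the lower bound, G contains the cycle 5–3–2–0–5, so G is not a forest; only forests have treewidth ≤ 1, hence tw(G) ≥ 2. Combining the bounds, tw(G) = 2.

2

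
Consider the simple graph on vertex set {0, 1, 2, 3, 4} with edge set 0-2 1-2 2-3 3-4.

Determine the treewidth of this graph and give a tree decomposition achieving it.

The largest bag has 2 vertices, giving width 1; this decomposition certifies tw(G) ≤ 1. G has an edge, so its treewidth is at least 1. Therefore the treewidth is 1.

Treewidth 1.
Bags: B1 = {2, 3}  B2 = {3, 4}  B3 = {1, 2}  B4 = {0, 2}
Tree: B1–B2, B1–B3, B3–B4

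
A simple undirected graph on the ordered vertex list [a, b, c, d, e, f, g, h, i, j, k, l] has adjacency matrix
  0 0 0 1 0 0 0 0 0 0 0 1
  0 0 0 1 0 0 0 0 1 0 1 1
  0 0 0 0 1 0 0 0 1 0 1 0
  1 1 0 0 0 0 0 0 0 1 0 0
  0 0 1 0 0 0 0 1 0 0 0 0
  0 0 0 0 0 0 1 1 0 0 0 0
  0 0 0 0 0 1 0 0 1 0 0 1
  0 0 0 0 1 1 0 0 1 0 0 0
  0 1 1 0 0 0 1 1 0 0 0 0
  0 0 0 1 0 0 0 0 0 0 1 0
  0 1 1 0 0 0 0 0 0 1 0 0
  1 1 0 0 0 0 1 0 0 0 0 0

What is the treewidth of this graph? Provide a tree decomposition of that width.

Treewidth 3.
Bags: B1 = {c, e, f, h}  B2 = {c, f, h, i}  B3 = {c, f, g, i}  B4 = {c, g, i, k}  B5 = {b, g, i, k}  B6 = {b, g, k, l}  B7 = {b, j, k, l}  B8 = {b, d, j, l}  B9 = {a, d, j, l}
Tree: B1–B2, B2–B3, B3–B4, B4–B5, B5–B6, B6–B7, B7–B8, B8–B9

The largest bag has 4 vertices, giving width 3; this decomposition certifies tw(G) ≤ 3. For the lower bound: the 4 vertex sets {e,f,h}, {c}, {i}, {b,g,k,l} are disjoint, each induces a connected subgraph, and every pair is joined by at least one edge of G. Contracting each set to a single vertex therefore yields K_{4} as a minor, and since treewidth is minor-monotone, tw(G) ≥ tw(K_{4}) = 3. Hence tw(G) = 3 exactly.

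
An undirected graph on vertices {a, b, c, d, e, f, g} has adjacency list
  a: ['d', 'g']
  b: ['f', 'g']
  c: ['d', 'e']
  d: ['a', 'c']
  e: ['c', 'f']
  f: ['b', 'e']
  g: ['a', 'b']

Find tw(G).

2

A width-2 tree decomposition is:
Bags: B1 = {c, d, e}  B2 = {a, d, e}  B3 = {a, e, g}  B4 = {b, e, g}  B5 = {b, e, f}
Tree: B1–B2, B2–B3, B3–B4, B4–B5
The largest bag has 3 vertices, giving width 2; this decomposition certifies tw(G) ≤ 2. Since e–c–d–a–g–b–f–e is a cycle in G, G is not acyclic. Forests are exactly the graphs of treewidth ≤ 1, so tw(G) ≥ 2. Therefore the treewidth is 2.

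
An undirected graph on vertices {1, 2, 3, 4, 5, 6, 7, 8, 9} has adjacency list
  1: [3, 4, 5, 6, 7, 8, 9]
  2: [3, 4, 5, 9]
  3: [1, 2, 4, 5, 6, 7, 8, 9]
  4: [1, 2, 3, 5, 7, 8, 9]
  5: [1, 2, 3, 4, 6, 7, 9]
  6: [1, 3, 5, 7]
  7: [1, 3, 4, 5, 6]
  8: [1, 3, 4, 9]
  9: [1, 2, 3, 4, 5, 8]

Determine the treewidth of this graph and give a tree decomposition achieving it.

Treewidth 4.
Bags: B1 = {1, 3, 4, 5, 9}  B2 = {2, 3, 4, 5, 9}  B3 = {1, 3, 4, 8, 9}  B4 = {1, 3, 4, 5, 7}  B5 = {1, 3, 5, 6, 7}
Tree: B1–B2, B1–B3, B1–B4, B4–B5

Each bag holds 5 vertices, so the decomposition has width 4, which upper-bounds the treewidth. Conversely, {1, 3, 4, 8, 9} is a clique of size 5, and the vertices of any clique must share a bag in every tree decomposition; so some bag has ≥ 5 vertices and tw(G) ≥ 4. The upper and lower bounds meet at 4, so that is the treewidth.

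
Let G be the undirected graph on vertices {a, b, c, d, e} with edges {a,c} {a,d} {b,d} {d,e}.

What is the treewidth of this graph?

A width-1 tree decomposition is:
Bags: B1 = {a, d}  B2 = {b, d}  B3 = {a, c}  B4 = {d, e}
Tree: B1–B2, B1–B3, B2–B4
The largest bag has 2 vertices, giving width 1; this decomposition certifies tw(G) ≤ 1. G has an edge, so its treewidth is at least 1. Combining the bounds, tw(G) = 1.

1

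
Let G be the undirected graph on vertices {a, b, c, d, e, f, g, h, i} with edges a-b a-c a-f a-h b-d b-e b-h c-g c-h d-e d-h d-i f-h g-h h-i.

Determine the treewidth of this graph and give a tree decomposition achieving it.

Treewidth 2.
One optimal decomposition is:
Bags: B1 = {a, c, h}  B2 = {a, f, h}  B3 = {a, b, h}  B4 = {c, g, h}  B5 = {b, d, h}  B6 = {b, d, e}  B7 = {d, h, i}
Tree: B1–B2, B1–B3, B1–B4, B3–B5, B5–B6, B5–B7

Each bag holds 3 vertices, so the decomposition has width 2, which upper-bounds the treewidth. Conversely, {b, d, e} is a clique of size 3, and the vertices of any clique must share a bag in every tree decomposition; so some bag has ≥ 3 vertices and tw(G) ≥ 2. Hence tw(G) = 2 exactly.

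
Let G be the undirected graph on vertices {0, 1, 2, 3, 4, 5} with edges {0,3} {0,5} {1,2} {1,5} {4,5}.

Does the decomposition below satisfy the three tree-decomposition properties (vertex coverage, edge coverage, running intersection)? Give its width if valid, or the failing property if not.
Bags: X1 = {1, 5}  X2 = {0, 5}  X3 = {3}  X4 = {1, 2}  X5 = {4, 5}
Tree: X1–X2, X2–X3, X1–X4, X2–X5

A tree decomposition must satisfy three properties: every vertex lies in some bag; for every edge, both endpoints lie together in some bag; and for every vertex, the bags containing it form a connected subtree. Here edge (0,3) lies in no bag, so the decomposition is invalid.

No — edge (0,3) lies in no bag.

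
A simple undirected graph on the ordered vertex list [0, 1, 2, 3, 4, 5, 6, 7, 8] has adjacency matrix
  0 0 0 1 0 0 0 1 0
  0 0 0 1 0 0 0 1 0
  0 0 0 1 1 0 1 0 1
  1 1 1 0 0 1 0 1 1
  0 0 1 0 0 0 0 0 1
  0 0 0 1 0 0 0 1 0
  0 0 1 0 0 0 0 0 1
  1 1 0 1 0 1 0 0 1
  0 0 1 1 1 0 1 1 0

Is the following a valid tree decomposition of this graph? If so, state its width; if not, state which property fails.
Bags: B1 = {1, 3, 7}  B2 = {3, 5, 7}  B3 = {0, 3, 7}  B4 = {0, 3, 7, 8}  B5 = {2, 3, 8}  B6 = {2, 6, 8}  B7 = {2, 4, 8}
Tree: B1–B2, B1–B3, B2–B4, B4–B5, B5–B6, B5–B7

No — bags containing vertex 0 are not connected in the tree.

A tree decomposition must satisfy three properties: every vertex lies in some bag; for every edge, both endpoints lie together in some bag; and for every vertex, the bags containing it form a connected subtree. Here bags containing vertex 0 are not connected in the tree, so the decomposition is invalid.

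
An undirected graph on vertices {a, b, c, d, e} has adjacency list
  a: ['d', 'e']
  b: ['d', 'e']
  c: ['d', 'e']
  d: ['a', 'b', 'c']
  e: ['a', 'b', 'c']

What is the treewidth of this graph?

2

A width-2 tree decomposition is:
Bags: B1 = {c, d, e}  B2 = {a, d, e}  B3 = {b, d, e}
Tree: B1–B2, B2–B3
Every bag has size at most 3, so the width is 3 − 1 = 2 and tw(G) ≤ 2. Since c–e–a–d–c is a cycle in G, G is not acyclic. Forests are exactly the graphs of treewidth ≤ 1, so tw(G) ≥ 2. Combining the bounds, tw(G) = 2.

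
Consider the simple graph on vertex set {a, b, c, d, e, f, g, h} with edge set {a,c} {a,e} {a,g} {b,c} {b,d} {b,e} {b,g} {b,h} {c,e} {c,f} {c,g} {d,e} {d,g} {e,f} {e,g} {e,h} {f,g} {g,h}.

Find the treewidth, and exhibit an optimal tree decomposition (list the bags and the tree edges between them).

Treewidth 3.
One optimal decomposition is:
Bags: B1 = {b, c, e, g}  B2 = {c, e, f, g}  B3 = {b, d, e, g}  B4 = {a, c, e, g}  B5 = {b, e, g, h}
Tree: B1–B2, B1–B3, B1–B4, B3–B5

Each bag holds 4 vertices, so the decomposition has width 3, which upper-bounds the treewidth. On the other hand G contains the 4-clique {a, c, e, g}. A clique must lie in a single bag of any decomposition, so no decomposition can have width below 3. Therefore the treewidth is 3.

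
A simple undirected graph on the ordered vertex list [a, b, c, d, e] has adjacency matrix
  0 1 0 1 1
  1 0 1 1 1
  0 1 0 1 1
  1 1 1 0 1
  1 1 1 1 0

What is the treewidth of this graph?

3

A width-3 tree decomposition is:
Bags: B1 = {b, c, d, e}  B2 = {a, b, d, e}
Tree: B1–B2
Each bag holds 4 vertices, so the decomposition has width 3, which upper-bounds the treewidth. Conversely, {b, c, d, e} is a clique of size 4, and the vertices of any clique must share a bag in every tree decomposition; so some bag has ≥ 4 vertices and tw(G) ≥ 3. Combining the bounds, tw(G) = 3.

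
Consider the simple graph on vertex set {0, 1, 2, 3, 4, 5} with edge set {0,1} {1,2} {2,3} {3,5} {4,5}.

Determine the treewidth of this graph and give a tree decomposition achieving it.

Treewidth 1.
Bags: B1 = {4, 5}  B2 = {3, 5}  B3 = {2, 3}  B4 = {1, 2}  B5 = {0, 1}
Tree: B1–B2, B2–B3, B3–B4, B4–B5

Each bag holds 2 vertices, so the decomposition has width 1, which upper-bounds the treewidth. G has an edge, so its treewidth is at least 1. Therefore the treewidth is 1.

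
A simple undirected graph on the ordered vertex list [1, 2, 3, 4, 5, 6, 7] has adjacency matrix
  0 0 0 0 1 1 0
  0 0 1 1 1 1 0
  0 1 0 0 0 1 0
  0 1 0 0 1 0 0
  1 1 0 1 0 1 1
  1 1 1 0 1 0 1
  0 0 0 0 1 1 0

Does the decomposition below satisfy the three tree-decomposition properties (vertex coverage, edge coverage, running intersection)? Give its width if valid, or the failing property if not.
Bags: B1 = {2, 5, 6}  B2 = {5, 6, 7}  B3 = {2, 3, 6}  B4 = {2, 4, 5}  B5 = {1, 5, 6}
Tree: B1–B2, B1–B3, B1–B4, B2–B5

Every vertex of G appears in some bag (union = {1, 2, 3, 4, 5, 6, 7}); every edge is covered by a bag; and for each vertex v the set of bags containing v is connected in the bag tree. The decomposition is therefore valid. The largest bag has 3 vertices, so the width is 2.

Yes; width 2.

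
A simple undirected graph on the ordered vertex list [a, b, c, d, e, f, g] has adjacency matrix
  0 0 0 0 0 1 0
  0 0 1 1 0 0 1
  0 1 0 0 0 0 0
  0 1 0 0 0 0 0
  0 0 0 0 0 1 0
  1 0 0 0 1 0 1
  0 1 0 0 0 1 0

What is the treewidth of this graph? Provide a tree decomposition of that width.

Each bag holds 2 vertices, so the decomposition has width 1, which upper-bounds the treewidth. Since G has at least one edge (e.g. b–g), it is not an edgeless graph, so tw(G) ≥ 1. The upper and lower bounds meet at 1, so that is the treewidth.

Treewidth 1.
One such decomposition:
Bags: B1 = {b, g}  B2 = {b, c}  B3 = {b, d}  B4 = {f, g}  B5 = {e, f}  B6 = {a, f}
Tree: B1–B2, B2–B3, B1–B4, B4–B5, B4–B6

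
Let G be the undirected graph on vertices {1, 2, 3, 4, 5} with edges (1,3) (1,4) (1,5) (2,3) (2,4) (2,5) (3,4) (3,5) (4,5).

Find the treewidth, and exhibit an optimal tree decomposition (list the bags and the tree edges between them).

The largest bag has 4 vertices, giving width 3; this decomposition certifies tw(G) ≤ 3. For the lower bound, the 4 vertices {1, 3, 4, 5} are pairwise adjacent, and any tree decomposition puts a clique entirely inside one bag — forcing width ≥ 3. Combining the bounds, tw(G) = 3.

Treewidth 3.
One optimal decomposition is:
Bags: B1 = {2, 3, 4, 5}  B2 = {1, 3, 4, 5}
Tree: B1–B2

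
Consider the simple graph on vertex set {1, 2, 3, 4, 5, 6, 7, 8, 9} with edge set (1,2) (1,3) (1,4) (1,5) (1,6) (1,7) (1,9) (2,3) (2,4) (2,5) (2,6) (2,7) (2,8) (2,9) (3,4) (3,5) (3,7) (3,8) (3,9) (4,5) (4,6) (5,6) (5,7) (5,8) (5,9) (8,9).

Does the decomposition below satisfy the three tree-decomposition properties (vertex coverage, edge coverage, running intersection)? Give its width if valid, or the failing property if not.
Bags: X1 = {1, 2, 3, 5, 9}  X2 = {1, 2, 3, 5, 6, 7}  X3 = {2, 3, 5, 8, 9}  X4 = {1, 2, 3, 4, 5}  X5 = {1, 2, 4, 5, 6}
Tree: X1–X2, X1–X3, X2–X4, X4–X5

No — bags containing vertex 6 are not connected in the tree.

A tree decomposition must satisfy three properties: every vertex lies in some bag; for every edge, both endpoints lie together in some bag; and for every vertex, the bags containing it form a connected subtree. Here bags containing vertex 6 are not connected in the tree, so the decomposition is invalid.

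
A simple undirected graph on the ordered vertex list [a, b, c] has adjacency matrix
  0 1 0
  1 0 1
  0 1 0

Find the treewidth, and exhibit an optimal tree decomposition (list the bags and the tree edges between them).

Each bag holds 2 vertices, so the decomposition has width 1, which upper-bounds the treewidth. Any graph with an edge has treewidth ≥ 1, and G has the edge c–b. Combining the bounds, tw(G) = 1.

Treewidth 1.
One optimal decomposition is:
Bags: B1 = {b, c}  B2 = {a, b}
Tree: B1–B2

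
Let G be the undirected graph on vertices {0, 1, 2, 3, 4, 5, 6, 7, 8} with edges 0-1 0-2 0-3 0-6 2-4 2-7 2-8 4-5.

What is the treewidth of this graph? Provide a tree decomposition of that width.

The largest bag has 2 vertices, giving width 1; this decomposition certifies tw(G) ≤ 1. G has an edge, so its treewidth is at least 1. Therefore the treewidth is 1.

Treewidth 1.
One optimal decomposition is:
Bags: B1 = {0, 2}  B2 = {2, 7}  B3 = {0, 6}  B4 = {2, 4}  B5 = {0, 1}  B6 = {4, 5}  B7 = {0, 3}  B8 = {2, 8}
Tree: B1–B2, B1–B3, B2–B4, B3–B5, B4–B6, B1–B7, B2–B8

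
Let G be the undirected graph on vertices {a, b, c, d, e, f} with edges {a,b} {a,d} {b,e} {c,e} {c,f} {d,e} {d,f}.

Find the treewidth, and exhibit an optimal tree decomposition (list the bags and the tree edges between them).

Treewidth 2.
One such decomposition:
Bags: B1 = {a, b, d}  B2 = {b, d, e}  B3 = {d, e, f}  B4 = {c, e, f}
Tree: B1–B2, B2–B3, B3–B4

The largest bag has 3 vertices, giving width 2; this decomposition certifies tw(G) ≤ 2. The edges a–b–e–d–a form a cycle, so G is not a tree and its treewidth is at least 2. The upper and lower bounds meet at 2, so that is the treewidth.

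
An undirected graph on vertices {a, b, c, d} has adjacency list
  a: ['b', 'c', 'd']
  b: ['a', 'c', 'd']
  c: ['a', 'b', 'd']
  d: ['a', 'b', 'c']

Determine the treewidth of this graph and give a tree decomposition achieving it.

With just one bag of size 4, the width is 4 − 1 = 3, so tw(G) ≤ 3. On the other hand G contains the 4-clique {a, b, c, d}. A clique must lie in a single bag of any decomposition, so no decomposition can have width below 3. The upper and lower bounds meet at 3, so that is the treewidth.

Treewidth 3.
One optimal decomposition is:
Bags: B1 = {a, b, c, d}
Tree: (single bag)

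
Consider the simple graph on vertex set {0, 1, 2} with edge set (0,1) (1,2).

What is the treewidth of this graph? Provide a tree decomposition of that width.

Treewidth 1.
One such decomposition:
Bags: B1 = {0, 1}  B2 = {1, 2}
Tree: B1–B2

Every bag has size at most 2, so the width is 2 − 1 = 1 and tw(G) ≤ 1. Any graph with an edge has treewidth ≥ 1, and G has the edge 1–0. Therefore the treewidth is 1.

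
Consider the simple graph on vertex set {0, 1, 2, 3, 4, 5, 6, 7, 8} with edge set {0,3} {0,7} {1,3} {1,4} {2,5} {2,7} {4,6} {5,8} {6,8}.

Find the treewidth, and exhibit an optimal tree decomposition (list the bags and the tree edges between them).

Treewidth 2.
Bags: B1 = {0, 3, 7}  B2 = {2, 3, 7}  B3 = {2, 3, 5}  B4 = {3, 5, 8}  B5 = {3, 6, 8}  B6 = {3, 4, 6}  B7 = {1, 3, 4}
Tree: B1–B2, B2–B3, B3–B4, B4–B5, B5–B6, B6–B7

Each bag holds 3 vertices, so the decomposition has width 2, which upper-bounds the treewidth. Since 3–0–7–2–5–8–6–4–1–3 is a cycle in G, G is not acyclic. Forests are exactly the graphs of treewidth ≤ 1, so tw(G) ≥ 2. Combining the bounds, tw(G) = 2.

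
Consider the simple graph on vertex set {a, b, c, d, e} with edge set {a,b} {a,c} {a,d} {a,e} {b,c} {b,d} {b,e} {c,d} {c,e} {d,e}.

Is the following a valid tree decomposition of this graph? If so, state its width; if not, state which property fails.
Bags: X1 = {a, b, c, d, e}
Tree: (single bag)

Yes; width 4.

Every vertex of G appears in some bag (union = {a, b, c, d, e}); every edge is covered by a bag; and for each vertex v the set of bags containing v is connected in the bag tree. The decomposition is therefore valid. The largest bag has 5 vertices, so the width is 4.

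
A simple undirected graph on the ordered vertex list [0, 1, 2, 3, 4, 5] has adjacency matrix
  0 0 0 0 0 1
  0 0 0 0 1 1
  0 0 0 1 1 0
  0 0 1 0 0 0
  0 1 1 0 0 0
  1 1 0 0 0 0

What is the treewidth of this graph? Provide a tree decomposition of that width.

Treewidth 1.
One such decomposition:
Bags: B1 = {2, 3}  B2 = {2, 4}  B3 = {1, 4}  B4 = {1, 5}  B5 = {0, 5}
Tree: B1–B2, B2–B3, B3–B4, B4–B5

The largest bag has 2 vertices, giving width 1; this decomposition certifies tw(G) ≤ 1. Any graph with an edge has treewidth ≥ 1, and G has the edge 3–2. Therefore the treewidth is 1.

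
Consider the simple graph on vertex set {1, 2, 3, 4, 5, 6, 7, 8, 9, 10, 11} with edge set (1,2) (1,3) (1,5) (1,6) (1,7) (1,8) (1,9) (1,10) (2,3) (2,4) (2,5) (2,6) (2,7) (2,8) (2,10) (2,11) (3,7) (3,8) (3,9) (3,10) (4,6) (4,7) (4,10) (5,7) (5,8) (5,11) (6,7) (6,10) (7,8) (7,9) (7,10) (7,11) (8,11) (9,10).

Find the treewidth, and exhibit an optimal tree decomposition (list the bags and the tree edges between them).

The largest bag has 5 vertices, giving width 4; this decomposition certifies tw(G) ≤ 4. Conversely, {1, 3, 7, 9, 10} is a clique of size 5, and the vertices of any clique must share a bag in every tree decomposition; so some bag has ≥ 5 vertices and tw(G) ≥ 4. Therefore the treewidth is 4.

Treewidth 4.
One optimal decomposition is:
Bags: B1 = {1, 2, 3, 7, 10}  B2 = {1, 2, 3, 7, 8}  B3 = {1, 2, 5, 7, 8}  B4 = {2, 5, 7, 8, 11}  B5 = {1, 2, 6, 7, 10}  B6 = {1, 3, 7, 9, 10}  B7 = {2, 4, 6, 7, 10}
Tree: B1–B2, B2–B3, B3–B4, B1–B5, B1–B6, B5–B7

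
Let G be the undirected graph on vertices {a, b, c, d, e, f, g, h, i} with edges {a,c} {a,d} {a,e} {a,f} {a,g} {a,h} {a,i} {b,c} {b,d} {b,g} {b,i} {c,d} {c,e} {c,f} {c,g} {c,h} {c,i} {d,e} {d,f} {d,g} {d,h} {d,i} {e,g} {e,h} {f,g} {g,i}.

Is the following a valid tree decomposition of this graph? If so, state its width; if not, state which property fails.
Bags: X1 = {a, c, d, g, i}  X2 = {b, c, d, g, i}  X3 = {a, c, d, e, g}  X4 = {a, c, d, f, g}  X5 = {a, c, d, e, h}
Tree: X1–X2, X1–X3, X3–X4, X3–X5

Yes; width 4.

Every vertex of G appears in some bag (union = {a, b, c, d, e, f, g, h, i}); every edge is covered by a bag; and for each vertex v the set of bags containing v is connected in the bag tree. The decomposition is therefore valid. The largest bag has 5 vertices, so the width is 4.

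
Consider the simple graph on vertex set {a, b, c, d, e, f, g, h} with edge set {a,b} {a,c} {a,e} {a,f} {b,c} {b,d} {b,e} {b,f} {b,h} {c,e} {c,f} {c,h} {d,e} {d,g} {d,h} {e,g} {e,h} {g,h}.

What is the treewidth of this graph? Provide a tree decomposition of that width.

The largest bag has 4 vertices, giving width 3; this decomposition certifies tw(G) ≤ 3. On the other hand G contains the 4-clique {d, e, g, h}. A clique must lie in a single bag of any decomposition, so no decomposition can have width below 3. Therefore the treewidth is 3.

Treewidth 3.
One optimal decomposition is:
Bags: B1 = {a, b, c, e}  B2 = {b, c, e, h}  B3 = {b, d, e, h}  B4 = {d, e, g, h}  B5 = {a, b, c, f}
Tree: B1–B2, B2–B3, B3–B4, B1–B5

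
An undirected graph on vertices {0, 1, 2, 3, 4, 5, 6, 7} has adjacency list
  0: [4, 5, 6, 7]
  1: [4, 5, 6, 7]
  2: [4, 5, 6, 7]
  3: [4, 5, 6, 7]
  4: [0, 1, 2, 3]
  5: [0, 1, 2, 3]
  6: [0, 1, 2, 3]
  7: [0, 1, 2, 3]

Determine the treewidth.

4

A width-4 tree decomposition is:
Bags: B1 = {0, 1, 2, 3, 6}  B2 = {0, 1, 2, 3, 4}  B3 = {0, 1, 2, 3, 5}  B4 = {0, 1, 2, 3, 7}
Tree: B1–B2, B2–B3, B3–B4
The largest bag has 5 vertices, giving width 4; this decomposition certifies tw(G) ≤ 4. For the lower bound: the 5 vertex sets {2,6}, {3,4}, {1,5}, {0}, {7} are disjoint, each induces a connected subgraph, and every pair is joined by at least one edge of G. Contracting each set to a single vertex therefore yields K_{5} as a minor, and since treewidth is minor-monotone, tw(G) ≥ tw(K_{5}) = 4. Therefore the treewidth is 4.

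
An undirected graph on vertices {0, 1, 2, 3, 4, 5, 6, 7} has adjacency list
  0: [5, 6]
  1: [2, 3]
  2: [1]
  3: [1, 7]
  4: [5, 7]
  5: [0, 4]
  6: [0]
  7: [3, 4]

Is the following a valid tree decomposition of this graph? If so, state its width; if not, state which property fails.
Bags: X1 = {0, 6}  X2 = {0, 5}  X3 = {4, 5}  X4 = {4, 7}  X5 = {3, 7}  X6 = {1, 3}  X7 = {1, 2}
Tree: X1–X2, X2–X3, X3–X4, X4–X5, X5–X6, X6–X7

Yes; width 1.

Every vertex of G appears in some bag (union = {0, 1, 2, 3, 4, 5, 6, 7}); every edge is covered by a bag; and for each vertex v the set of bags containing v is connected in the bag tree. The decomposition is therefore valid. The largest bag has 2 vertices, so the width is 1.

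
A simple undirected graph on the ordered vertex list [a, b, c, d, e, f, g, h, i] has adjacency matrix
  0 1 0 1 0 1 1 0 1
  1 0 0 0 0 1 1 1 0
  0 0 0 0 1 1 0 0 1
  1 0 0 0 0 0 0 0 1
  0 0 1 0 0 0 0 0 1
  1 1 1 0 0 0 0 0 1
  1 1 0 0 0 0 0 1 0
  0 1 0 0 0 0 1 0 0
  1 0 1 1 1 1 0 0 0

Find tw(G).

A width-2 tree decomposition is:
Bags: B1 = {a, f, i}  B2 = {a, d, i}  B3 = {a, b, f}  B4 = {c, f, i}  B5 = {c, e, i}  B6 = {a, b, g}  B7 = {b, g, h}
Tree: B1–B2, B1–B3, B1–B4, B4–B5, B3–B6, B6–B7
Each bag holds 3 vertices, so the decomposition has width 2, which upper-bounds the treewidth. On the other hand G contains the 3-clique {b, g, h}. A clique must lie in a single bag of any decomposition, so no decomposition can have width below 2. Therefore the treewidth is 2.

2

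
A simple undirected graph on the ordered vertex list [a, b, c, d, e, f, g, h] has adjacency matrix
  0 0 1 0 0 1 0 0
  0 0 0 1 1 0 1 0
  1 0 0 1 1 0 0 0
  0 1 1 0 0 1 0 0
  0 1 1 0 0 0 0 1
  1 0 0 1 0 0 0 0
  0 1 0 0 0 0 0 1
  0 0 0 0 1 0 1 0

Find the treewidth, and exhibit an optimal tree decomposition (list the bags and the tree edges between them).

Treewidth 2.
One such decomposition:
Bags: B1 = {e, g, h}  B2 = {b, e, g}  B3 = {b, c, e}  B4 = {b, c, d}  B5 = {a, c, d}  B6 = {a, d, f}
Tree: B1–B2, B2–B3, B3–B4, B4–B5, B5–B6

The largest bag has 3 vertices, giving width 2; this decomposition certifies tw(G) ≤ 2. Since h–g–b–e–h is a cycle in G, G is not acyclic. Forests are exactly the graphs of treewidth ≤ 1, so tw(G) ≥ 2. Therefore the treewidth is 2.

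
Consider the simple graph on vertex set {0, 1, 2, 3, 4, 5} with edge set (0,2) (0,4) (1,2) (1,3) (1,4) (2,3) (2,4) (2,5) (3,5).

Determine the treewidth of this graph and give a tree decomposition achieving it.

The largest bag has 3 vertices, giving width 2; this decomposition certifies tw(G) ≤ 2. On the other hand G contains the 3-clique {0, 2, 4}. A clique must lie in a single bag of any decomposition, so no decomposition can have width below 2. Therefore the treewidth is 2.

Treewidth 2.
One optimal decomposition is:
Bags: B1 = {0, 2, 4}  B2 = {1, 2, 4}  B3 = {1, 2, 3}  B4 = {2, 3, 5}
Tree: B1–B2, B2–B3, B3–B4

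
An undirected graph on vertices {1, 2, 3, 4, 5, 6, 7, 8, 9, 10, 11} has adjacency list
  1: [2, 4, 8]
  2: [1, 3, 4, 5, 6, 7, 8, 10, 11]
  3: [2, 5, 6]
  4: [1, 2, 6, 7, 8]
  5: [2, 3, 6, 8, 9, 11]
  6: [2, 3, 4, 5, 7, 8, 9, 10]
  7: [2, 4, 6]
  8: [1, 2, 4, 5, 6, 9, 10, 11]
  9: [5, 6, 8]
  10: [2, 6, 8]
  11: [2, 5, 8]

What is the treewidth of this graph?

3

A width-3 tree decomposition is:
Bags: B1 = {2, 5, 6, 8}  B2 = {2, 4, 6, 8}  B3 = {5, 6, 8, 9}  B4 = {1, 2, 4, 8}  B5 = {2, 6, 8, 10}  B6 = {2, 4, 6, 7}  B7 = {2, 5, 8, 11}  B8 = {2, 3, 5, 6}
Tree: B1–B2, B1–B3, B2–B4, B1–B5, B2–B6, B1–B7, B1–B8
Every bag has size at most 4, so the width is 4 − 1 = 3 and tw(G) ≤ 3. Conversely, {5, 6, 8, 9} is a clique of size 4, and the vertices of any clique must share a bag in every tree decomposition; so some bag has ≥ 4 vertices and tw(G) ≥ 3. Hence tw(G) = 3 exactly.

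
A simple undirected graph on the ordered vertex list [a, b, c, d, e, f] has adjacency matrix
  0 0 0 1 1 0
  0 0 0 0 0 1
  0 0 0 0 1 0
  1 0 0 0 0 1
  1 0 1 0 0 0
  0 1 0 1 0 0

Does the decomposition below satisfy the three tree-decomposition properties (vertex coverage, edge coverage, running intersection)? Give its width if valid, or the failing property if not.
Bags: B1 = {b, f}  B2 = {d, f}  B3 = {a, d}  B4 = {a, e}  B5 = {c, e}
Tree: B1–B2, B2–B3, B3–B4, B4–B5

Yes; width 1.

Checking the three conditions: (i) the bags cover all of {a, b, c, d, e, f}; (ii) for each edge, some bag contains both endpoints; (iii) the bags containing any fixed vertex form a subtree. All hold, so the decomposition is valid with width 2 − 1 = 1.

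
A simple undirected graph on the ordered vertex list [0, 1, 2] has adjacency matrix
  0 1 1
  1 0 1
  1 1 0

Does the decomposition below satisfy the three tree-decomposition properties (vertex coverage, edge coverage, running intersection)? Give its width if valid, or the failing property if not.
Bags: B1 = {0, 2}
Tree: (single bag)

No — vertex 1 appears in no bag.

A tree decomposition must satisfy three properties: every vertex lies in some bag; for every edge, both endpoints lie together in some bag; and for every vertex, the bags containing it form a connected subtree. Here vertex 1 appears in no bag, so the decomposition is invalid.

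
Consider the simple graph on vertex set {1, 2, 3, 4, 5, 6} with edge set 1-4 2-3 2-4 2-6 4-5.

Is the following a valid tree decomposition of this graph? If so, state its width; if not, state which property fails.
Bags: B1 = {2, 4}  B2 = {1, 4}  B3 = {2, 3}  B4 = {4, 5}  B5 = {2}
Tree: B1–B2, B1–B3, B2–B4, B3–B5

A tree decomposition must satisfy three properties: every vertex lies in some bag; for every edge, both endpoints lie together in some bag; and for every vertex, the bags containing it form a connected subtree. Here vertex 6 appears in no bag, so the decomposition is invalid.

No — vertex 6 appears in no bag.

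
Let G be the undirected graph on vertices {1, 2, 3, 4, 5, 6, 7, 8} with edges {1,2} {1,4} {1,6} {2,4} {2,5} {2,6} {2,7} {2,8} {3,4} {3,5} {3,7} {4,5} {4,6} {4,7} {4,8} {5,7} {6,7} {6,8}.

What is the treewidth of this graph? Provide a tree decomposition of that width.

The largest bag has 4 vertices, giving width 3; this decomposition certifies tw(G) ≤ 3. On the other hand G contains the 4-clique {2, 4, 5, 7}. A clique must lie in a single bag of any decomposition, so no decomposition can have width below 3. Therefore the treewidth is 3.

Treewidth 3.
One optimal decomposition is:
Bags: B1 = {2, 4, 6, 8}  B2 = {2, 4, 6, 7}  B3 = {2, 4, 5, 7}  B4 = {1, 2, 4, 6}  B5 = {3, 4, 5, 7}
Tree: B1–B2, B2–B3, B1–B4, B3–B5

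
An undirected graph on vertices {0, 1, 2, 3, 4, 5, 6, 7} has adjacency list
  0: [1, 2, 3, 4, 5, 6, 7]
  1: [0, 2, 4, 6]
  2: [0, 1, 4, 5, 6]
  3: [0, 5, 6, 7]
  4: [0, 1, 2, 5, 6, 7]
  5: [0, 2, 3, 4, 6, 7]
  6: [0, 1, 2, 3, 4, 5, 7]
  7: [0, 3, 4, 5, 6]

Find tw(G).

4

A width-4 tree decomposition is:
Bags: B1 = {0, 2, 4, 5, 6}  B2 = {0, 4, 5, 6, 7}  B3 = {0, 3, 5, 6, 7}  B4 = {0, 1, 2, 4, 6}
Tree: B1–B2, B2–B3, B1–B4
The largest bag has 5 vertices, giving width 4; this decomposition certifies tw(G) ≤ 4. On the other hand G contains the 5-clique {0, 3, 5, 6, 7}. A clique must lie in a single bag of any decomposition, so no decomposition can have width below 4. Hence tw(G) = 4 exactly.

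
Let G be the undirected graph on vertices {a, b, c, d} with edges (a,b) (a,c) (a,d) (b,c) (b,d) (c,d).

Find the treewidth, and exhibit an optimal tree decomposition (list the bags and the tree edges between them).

A single bag containing all 4 vertices is trivially a valid decomposition of width 3. On the other hand G contains the 4-clique {a, b, c, d}. A clique must lie in a single bag of any decomposition, so no decomposition can have width below 3. Therefore the treewidth is 3.

Treewidth 3.
One such decomposition:
Bags: B1 = {a, b, c, d}
Tree: (single bag)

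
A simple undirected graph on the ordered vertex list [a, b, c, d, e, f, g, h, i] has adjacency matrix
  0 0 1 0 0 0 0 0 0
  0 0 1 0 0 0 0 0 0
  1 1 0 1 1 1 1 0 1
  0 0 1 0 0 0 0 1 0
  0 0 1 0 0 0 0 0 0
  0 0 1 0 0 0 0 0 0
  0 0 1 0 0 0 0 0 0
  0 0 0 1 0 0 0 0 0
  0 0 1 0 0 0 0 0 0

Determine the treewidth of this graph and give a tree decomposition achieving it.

Treewidth 1.
Bags: B1 = {c, e}  B2 = {c, f}  B3 = {b, c}  B4 = {c, i}  B5 = {c, d}  B6 = {d, h}  B7 = {c, g}  B8 = {a, c}
Tree: B1–B2, B1–B3, B3–B4, B1–B5, B5–B6, B3–B7, B7–B8

Each bag holds 2 vertices, so the decomposition has width 1, which upper-bounds the treewidth. Any graph with an edge has treewidth ≥ 1, and G has the edge c–e. Therefore the treewidth is 1.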